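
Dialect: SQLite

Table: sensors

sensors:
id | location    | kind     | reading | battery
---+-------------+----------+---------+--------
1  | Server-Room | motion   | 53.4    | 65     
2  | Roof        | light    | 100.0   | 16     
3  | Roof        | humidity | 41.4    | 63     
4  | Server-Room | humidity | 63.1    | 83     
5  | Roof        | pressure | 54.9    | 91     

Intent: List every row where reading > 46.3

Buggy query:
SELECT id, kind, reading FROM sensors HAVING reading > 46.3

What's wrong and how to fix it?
Bug: This is a non-aggregate query (no GROUP BY, no aggregates), so in SQLite the HAVING clause is invalid here; a row-level condition belongs in WHERE

Fix: Use WHERE for row-level filtering

Corrected query:
SELECT id, kind, reading FROM sensors WHERE reading > 46.3

Result:
id | kind     | reading
---+----------+--------
1  | motion   | 53.4   
2  | light    | 100    
4  | humidity | 63.1   
5  | pressure | 54.9   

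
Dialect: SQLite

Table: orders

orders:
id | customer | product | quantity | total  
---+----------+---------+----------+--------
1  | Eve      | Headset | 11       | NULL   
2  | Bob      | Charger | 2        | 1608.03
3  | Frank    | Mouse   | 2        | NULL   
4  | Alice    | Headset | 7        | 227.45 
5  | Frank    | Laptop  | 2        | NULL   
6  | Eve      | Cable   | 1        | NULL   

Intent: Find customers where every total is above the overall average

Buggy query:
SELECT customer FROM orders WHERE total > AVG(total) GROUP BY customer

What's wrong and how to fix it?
Bug: AVG() is an aggregate; it can't sit directly in WHERE

Fix: Use a subquery for AVG and a HAVING MIN(...) filter so the condition holds for every row in the group

Corrected query:
SELECT customer FROM orders GROUP BY customer HAVING MIN(total) > (SELECT AVG(total) FROM orders)

Result:
customer
--------
Bob     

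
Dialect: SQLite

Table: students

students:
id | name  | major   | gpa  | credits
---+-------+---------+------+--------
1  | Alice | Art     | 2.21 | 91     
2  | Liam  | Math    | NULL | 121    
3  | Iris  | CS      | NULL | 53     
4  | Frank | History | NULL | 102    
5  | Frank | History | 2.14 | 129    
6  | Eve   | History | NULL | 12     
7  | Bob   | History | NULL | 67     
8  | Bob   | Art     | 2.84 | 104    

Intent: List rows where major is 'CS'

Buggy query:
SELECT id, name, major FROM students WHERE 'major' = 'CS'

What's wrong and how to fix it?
Bug: Single quotes denote string literals in SQL; the column name is being compared as a constant string

Fix: Reference the column as major without single quotes

Corrected query:
SELECT id, name, major FROM students WHERE major = 'CS'

Result:
id | name | major
---+------+------
3  | Iris | CS   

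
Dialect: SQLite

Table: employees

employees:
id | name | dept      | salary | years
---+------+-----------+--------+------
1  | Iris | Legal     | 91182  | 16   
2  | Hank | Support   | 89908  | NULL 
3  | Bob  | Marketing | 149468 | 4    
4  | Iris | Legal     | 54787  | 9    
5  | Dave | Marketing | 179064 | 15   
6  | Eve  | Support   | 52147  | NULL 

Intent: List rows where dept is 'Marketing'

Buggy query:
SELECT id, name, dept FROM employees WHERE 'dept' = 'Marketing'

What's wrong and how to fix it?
Bug: 'dept' in single quotes is a string literal, not the column; the comparison is literal-vs-literal and never true

Fix: Remove the quotes around the column name (or use double quotes for an identifier)

Corrected query:
SELECT id, name, dept FROM employees WHERE dept = 'Marketing'

Result:
id | name | dept     
---+------+----------
3  | Bob  | Marketing
5  | Dave | Marketing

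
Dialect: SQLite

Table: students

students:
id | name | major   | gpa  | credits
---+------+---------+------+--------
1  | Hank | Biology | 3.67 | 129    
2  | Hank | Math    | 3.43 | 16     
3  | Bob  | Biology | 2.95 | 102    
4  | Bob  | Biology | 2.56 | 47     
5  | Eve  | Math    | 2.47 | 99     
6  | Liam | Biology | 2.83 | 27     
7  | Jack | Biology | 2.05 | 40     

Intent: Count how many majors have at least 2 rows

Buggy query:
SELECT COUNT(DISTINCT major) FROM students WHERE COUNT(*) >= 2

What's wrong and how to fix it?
Bug: WHERE filters individual rows, not groups, so a group-level COUNT is invalid there

Fix: Group first with HAVING COUNT(*) >= 2, then COUNT the resulting groups

Corrected query:
SELECT COUNT(*) FROM (SELECT major FROM students GROUP BY major HAVING COUNT(*) >= 2)

Result:
COUNT(*)
--------
2       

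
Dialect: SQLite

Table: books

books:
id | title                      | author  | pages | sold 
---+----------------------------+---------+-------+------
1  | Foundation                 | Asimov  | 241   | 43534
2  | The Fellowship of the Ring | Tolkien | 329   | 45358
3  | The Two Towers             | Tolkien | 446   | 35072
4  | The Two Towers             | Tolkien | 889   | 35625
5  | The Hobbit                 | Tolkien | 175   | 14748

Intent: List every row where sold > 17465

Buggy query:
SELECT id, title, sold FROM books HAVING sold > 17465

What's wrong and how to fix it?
Bug: This is a non-aggregate query (no GROUP BY, no aggregates), so in SQLite the HAVING clause is invalid here; a row-level condition belongs in WHERE

Fix: Use WHERE for row-level filtering

Corrected query:
SELECT id, title, sold FROM books WHERE sold > 17465

Result:
id | title                      | sold 
---+----------------------------+------
1  | Foundation                 | 43534
2  | The Fellowship of the Ring | 45358
3  | The Two Towers             | 35072
4  | The Two Towers             | 35625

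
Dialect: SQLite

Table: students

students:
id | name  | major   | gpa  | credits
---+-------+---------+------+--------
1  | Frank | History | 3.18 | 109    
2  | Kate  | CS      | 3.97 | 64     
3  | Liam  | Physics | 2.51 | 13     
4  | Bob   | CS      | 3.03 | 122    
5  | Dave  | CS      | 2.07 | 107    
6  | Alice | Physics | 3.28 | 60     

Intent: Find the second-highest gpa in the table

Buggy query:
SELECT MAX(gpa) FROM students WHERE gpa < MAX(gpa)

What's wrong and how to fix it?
Bug: The inner MAX is an aggregate inside WHERE, which is not allowed

Fix: Put the inner MAX in a scalar subquery

Corrected query:
SELECT MAX(gpa) FROM students WHERE gpa < (SELECT MAX(gpa) FROM students)

Result:
MAX(gpa)
--------
3.28    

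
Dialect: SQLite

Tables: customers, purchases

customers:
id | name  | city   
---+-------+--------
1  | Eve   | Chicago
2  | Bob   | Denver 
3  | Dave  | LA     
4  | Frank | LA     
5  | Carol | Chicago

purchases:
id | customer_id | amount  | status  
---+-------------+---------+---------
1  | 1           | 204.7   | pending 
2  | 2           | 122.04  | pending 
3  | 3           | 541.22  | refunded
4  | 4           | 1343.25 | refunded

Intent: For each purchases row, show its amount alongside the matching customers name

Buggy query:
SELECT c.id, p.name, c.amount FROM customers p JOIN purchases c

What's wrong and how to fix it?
Bug: Missing join condition: each purchases row is matched to all customers rows instead of just its own

Fix: Add ON c.customer_id = p.id to the JOIN

Corrected query:
SELECT c.id, p.name, c.amount FROM customers p JOIN purchases c ON c.customer_id = p.id

Result:
id | name  | amount 
---+-------+--------
1  | Eve   | 204.7  
2  | Bob   | 122.04 
3  | Dave  | 541.22 
4  | Frank | 1343.25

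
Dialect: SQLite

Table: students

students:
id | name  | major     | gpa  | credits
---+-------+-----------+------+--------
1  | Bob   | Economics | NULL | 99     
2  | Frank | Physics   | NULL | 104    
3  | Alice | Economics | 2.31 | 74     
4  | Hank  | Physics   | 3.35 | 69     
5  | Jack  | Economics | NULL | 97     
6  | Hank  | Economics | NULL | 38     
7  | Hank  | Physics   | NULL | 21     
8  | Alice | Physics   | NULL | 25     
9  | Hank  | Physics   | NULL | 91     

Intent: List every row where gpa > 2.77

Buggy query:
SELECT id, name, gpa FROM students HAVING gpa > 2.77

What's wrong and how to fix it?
Bug: HAVING filters the output of aggregation, but this query has no GROUP BY and no aggregate functions, so SQLite rejects it (HAVING clause on a non-aggregate query); the condition here is per row

Fix: Use WHERE for row-level filtering

Corrected query:
SELECT id, name, gpa FROM students WHERE gpa > 2.77

Result:
id | name | gpa 
---+------+-----
4  | Hank | 3.35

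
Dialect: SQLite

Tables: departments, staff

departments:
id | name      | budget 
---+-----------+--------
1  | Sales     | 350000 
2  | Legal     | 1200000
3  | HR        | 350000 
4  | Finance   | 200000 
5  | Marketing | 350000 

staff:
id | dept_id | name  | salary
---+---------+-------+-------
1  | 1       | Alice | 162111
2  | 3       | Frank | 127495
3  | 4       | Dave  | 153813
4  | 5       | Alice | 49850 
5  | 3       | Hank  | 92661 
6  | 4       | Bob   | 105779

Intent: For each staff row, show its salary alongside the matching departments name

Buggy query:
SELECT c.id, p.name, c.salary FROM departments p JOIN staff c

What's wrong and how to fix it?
Bug: Missing join condition: each staff row is matched to all departments rows instead of just its own

Fix: Specify the join condition linking the foreign key to the parent id

Corrected query:
SELECT c.id, p.name, c.salary FROM departments p JOIN staff c ON c.dept_id = p.id

Result:
id | name      | salary
---+-----------+-------
1  | Sales     | 162111
2  | HR        | 127495
3  | Finance   | 153813
4  | Marketing | 49850 
5  | HR        | 92661 
6  | Finance   | 105779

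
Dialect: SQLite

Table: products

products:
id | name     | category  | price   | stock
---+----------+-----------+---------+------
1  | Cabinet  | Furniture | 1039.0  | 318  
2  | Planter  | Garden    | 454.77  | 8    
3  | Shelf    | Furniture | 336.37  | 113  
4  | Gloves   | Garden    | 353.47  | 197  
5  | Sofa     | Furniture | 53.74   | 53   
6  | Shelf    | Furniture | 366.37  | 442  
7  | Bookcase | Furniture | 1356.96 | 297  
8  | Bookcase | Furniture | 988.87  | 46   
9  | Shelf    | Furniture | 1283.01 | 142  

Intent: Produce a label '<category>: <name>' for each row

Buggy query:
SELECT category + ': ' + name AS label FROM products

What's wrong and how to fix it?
Bug: '+' is numeric addition; on text columns SQLite converts them to 0 instead of concatenating

Fix: Use the || operator for string concatenation

Corrected query:
SELECT category || ': ' || name AS label FROM products

Result:
label              
-------------------
Furniture: Cabinet 
Garden: Planter    
Furniture: Shelf   
Garden: Gloves     
Furniture: Sofa    
Furniture: Shelf   
Furniture: Bookcase
Furniture: Bookcase
Furniture: Shelf   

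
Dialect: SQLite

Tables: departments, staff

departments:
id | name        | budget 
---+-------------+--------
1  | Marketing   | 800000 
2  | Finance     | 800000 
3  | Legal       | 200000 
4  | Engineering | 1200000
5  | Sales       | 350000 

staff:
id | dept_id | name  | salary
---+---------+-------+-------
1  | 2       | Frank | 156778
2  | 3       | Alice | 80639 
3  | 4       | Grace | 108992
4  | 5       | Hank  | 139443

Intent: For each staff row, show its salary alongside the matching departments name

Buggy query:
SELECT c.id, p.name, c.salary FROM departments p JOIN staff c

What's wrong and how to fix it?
Bug: JOIN with no ON clause produces a cartesian product; every staff row pairs with every departments row

Fix: Specify the join condition linking the foreign key to the parent id

Corrected query:
SELECT c.id, p.name, c.salary FROM departments p JOIN staff c ON c.dept_id = p.id

Result:
id | name        | salary
---+-------------+-------
1  | Finance     | 156778
2  | Legal       | 80639 
3  | Engineering | 108992
4  | Sales       | 139443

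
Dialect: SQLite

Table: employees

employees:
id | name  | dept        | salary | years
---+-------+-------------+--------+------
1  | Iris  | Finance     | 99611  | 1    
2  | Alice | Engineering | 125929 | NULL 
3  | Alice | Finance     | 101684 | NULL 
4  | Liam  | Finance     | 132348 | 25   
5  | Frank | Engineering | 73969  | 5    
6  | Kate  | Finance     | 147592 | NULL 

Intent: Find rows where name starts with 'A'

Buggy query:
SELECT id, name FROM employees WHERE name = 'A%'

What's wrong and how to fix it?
Bug: '=' compares the literal string including the % character; pattern matching needs LIKE

Fix: Use LIKE for wildcard pattern matching

Corrected query:
SELECT id, name FROM employees WHERE name LIKE 'A%'

Result:
id | name 
---+------
2  | Alice
3  | Alice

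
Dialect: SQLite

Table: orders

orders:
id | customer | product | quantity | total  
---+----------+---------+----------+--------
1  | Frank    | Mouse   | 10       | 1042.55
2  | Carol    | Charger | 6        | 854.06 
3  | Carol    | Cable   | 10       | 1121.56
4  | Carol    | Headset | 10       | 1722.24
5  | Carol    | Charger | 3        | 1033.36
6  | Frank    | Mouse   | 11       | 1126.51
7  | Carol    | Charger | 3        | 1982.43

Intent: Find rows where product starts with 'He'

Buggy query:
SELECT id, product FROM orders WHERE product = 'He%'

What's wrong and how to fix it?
Bug: Wildcards only work with LIKE; '=' treats '%' as a literal character

Fix: Use LIKE for wildcard pattern matching

Corrected query:
SELECT id, product FROM orders WHERE product LIKE 'He%'

Result:
id | product
---+--------
4  | Headset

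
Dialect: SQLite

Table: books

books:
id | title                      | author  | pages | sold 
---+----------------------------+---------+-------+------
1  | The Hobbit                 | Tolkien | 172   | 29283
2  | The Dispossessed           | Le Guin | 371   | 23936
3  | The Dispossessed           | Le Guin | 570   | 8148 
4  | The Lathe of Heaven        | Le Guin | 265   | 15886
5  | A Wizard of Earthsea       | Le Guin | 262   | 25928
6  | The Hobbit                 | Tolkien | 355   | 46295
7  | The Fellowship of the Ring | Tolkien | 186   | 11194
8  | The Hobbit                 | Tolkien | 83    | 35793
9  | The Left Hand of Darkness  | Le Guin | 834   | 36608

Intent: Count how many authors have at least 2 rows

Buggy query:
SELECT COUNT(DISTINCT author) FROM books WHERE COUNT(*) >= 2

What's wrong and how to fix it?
Bug: WHERE filters individual rows, not groups, so a group-level COUNT is invalid there

Fix: Use a subquery that GROUPs and filters with HAVING, then count its rows

Corrected query:
SELECT COUNT(*) FROM (SELECT author FROM books GROUP BY author HAVING COUNT(*) >= 2)

Result:
COUNT(*)
--------
2       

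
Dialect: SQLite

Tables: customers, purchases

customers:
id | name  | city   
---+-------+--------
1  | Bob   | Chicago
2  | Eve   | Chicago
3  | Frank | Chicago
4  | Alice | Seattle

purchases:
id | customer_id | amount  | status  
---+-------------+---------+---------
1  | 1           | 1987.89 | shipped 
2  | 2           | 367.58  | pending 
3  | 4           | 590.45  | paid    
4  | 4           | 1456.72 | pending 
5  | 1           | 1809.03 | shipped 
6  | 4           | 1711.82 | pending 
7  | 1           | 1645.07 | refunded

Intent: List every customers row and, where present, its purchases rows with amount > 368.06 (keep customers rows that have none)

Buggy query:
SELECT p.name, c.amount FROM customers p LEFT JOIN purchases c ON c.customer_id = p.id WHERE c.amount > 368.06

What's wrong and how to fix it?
Bug: Filtering c.amount in WHERE discards the NULL rows produced by LEFT JOIN, turning it into an inner join

Fix: Put 'c.amount > 368.06' in the JOIN's ON clause instead of WHERE

Corrected query:
SELECT p.name, c.amount FROM customers p LEFT JOIN purchases c ON c.customer_id = p.id AND c.amount > 368.06

Result:
name  | amount 
------+--------
Bob   | 1645.07
Bob   | 1809.03
Bob   | 1987.89
Eve   | NULL   
Frank | NULL   
Alice | 590.45 
Alice | 1456.72
Alice | 1711.82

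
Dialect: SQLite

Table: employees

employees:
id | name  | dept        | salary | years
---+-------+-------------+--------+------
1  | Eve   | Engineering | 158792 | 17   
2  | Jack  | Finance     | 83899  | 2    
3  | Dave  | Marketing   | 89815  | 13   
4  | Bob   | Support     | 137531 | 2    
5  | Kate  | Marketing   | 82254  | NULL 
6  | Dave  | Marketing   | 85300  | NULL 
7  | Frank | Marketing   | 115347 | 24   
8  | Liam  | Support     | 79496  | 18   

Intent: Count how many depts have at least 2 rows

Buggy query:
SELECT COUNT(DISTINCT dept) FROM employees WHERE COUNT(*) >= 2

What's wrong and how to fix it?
Bug: COUNT(*) cannot appear in WHERE; the per-group count doesn't exist yet

Fix: Group first with HAVING COUNT(*) >= 2, then COUNT the resulting groups

Corrected query:
SELECT COUNT(*) FROM (SELECT dept FROM employees GROUP BY dept HAVING COUNT(*) >= 2)

Result:
COUNT(*)
--------
2       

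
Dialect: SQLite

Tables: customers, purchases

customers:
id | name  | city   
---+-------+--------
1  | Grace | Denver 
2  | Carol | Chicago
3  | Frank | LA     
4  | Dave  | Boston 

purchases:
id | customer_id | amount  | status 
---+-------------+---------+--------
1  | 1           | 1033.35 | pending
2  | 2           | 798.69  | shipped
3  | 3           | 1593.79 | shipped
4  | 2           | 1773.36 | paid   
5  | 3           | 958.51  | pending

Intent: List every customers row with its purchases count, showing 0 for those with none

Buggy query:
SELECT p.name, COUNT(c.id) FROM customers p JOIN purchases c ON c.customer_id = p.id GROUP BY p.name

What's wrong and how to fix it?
Bug: An inner join excludes parents with zero children

Fix: Use LEFT JOIN so parents without children still appear (COUNT(c.id) gives 0)

Corrected query:
SELECT p.name, COUNT(c.id) FROM customers p LEFT JOIN purchases c ON c.customer_id = p.id GROUP BY p.name

Result:
name  | COUNT(c.id)
------+------------
Carol | 2          
Dave  | 0          
Frank | 2          
Grace | 1          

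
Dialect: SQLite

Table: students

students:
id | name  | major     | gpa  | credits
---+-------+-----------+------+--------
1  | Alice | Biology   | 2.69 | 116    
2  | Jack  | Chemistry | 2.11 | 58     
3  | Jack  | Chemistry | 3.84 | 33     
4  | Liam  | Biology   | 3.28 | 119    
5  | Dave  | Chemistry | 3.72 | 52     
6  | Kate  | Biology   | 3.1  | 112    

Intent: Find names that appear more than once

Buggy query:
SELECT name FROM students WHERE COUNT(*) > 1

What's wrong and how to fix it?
Bug: COUNT(*) is an aggregate and cannot be used in WHERE

Fix: Group first, then use HAVING for the count condition

Corrected query:
SELECT name FROM students GROUP BY name HAVING COUNT(*) > 1

Result:
name
----
Jack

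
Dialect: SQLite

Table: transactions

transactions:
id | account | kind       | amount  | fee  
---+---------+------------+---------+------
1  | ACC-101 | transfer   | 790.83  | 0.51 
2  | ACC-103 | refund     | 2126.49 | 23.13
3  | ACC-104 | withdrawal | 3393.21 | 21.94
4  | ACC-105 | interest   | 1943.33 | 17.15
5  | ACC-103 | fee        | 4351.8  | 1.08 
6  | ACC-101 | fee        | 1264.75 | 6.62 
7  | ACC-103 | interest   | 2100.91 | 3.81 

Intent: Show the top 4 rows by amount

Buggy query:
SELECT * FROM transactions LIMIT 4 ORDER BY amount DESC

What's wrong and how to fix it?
Bug: ORDER BY cannot follow LIMIT; LIMIT is the final clause

Fix: Swap the clauses: ORDER BY first, then LIMIT

Corrected query:
SELECT * FROM transactions ORDER BY amount DESC LIMIT 4

Result:
id | account | kind       | amount  | fee  
---+---------+------------+---------+------
5  | ACC-103 | fee        | 4351.8  | 1.08 
3  | ACC-104 | withdrawal | 3393.21 | 21.94
2  | ACC-103 | refund     | 2126.49 | 23.13
7  | ACC-103 | interest   | 2100.91 | 3.81 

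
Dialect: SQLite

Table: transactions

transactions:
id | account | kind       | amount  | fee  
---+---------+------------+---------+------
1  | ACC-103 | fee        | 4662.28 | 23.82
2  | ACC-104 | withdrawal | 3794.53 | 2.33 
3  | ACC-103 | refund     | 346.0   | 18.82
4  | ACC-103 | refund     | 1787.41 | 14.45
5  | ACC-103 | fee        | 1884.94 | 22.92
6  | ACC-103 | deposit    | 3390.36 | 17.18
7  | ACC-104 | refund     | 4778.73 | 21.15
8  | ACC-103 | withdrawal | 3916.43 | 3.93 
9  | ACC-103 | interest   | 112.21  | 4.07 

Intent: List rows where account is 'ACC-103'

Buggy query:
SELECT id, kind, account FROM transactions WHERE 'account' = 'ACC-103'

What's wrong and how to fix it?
Bug: Single quotes denote string literals in SQL; the column name is being compared as a constant string

Fix: Remove the quotes around the column name (or use double quotes for an identifier)

Corrected query:
SELECT id, kind, account FROM transactions WHERE account = 'ACC-103'

Result:
id | kind       | account
---+------------+--------
1  | fee        | ACC-103
3  | refund     | ACC-103
4  | refund     | ACC-103
5  | fee        | ACC-103
6  | deposit    | ACC-103
8  | withdrawal | ACC-103
9  | interest   | ACC-103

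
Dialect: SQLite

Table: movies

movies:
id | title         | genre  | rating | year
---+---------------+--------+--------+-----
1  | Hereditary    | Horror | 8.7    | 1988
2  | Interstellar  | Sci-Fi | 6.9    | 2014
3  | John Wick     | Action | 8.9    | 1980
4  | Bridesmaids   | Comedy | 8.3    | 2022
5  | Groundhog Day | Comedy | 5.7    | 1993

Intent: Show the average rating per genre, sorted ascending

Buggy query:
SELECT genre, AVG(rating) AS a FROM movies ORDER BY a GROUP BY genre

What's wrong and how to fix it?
Bug: ORDER BY appears before GROUP BY; SQL clause order requires GROUP BY first

Fix: Move ORDER BY to the end, after GROUP BY

Corrected query:
SELECT genre, AVG(rating) AS a FROM movies GROUP BY genre ORDER BY a

Result:
genre  | a  
-------+----
Sci-Fi | 6.9
Comedy | 7  
Horror | 8.7
Action | 8.9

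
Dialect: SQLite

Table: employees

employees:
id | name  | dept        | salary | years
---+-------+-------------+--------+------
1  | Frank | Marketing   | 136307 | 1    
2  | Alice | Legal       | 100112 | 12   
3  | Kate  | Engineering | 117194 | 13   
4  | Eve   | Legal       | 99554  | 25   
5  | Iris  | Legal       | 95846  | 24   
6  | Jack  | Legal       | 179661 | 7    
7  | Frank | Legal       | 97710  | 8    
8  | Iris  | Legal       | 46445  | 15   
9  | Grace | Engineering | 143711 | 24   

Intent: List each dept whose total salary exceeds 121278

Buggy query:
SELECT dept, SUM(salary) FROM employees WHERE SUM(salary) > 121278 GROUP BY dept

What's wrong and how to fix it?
Bug: SUM(salary) is an aggregate, but WHERE filters rows before aggregation

Fix: Move the aggregate condition to a HAVING clause

Corrected query:
SELECT dept, SUM(salary) FROM employees GROUP BY dept HAVING SUM(salary) > 121278

Result:
dept        | SUM(salary)
------------+------------
Engineering | 260905     
Legal       | 619328     
Marketing   | 136307     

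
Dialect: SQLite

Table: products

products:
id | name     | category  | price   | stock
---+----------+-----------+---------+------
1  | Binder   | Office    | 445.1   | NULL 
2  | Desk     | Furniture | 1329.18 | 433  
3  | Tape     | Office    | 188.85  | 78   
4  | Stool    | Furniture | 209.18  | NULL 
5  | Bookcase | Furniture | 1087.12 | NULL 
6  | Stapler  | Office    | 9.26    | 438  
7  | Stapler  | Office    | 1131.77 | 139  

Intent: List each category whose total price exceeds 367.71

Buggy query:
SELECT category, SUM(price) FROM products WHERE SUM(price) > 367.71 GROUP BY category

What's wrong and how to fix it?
Bug: WHERE runs before GROUP BY, so aggregates aren't available there

Fix: Use HAVING (which filters groups after aggregation) instead of WHERE

Corrected query:
SELECT category, SUM(price) FROM products GROUP BY category HAVING SUM(price) > 367.71

Result:
category  | SUM(price)
----------+-----------
Furniture | 2625.48   
Office    | 1774.98   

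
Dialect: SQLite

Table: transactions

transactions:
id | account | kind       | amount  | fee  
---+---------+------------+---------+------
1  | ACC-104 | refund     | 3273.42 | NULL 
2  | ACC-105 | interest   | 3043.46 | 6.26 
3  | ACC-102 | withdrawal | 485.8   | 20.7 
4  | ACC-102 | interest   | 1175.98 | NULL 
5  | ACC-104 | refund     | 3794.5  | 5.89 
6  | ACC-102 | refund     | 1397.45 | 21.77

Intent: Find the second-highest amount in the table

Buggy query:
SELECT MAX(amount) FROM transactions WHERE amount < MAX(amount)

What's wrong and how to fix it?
Bug: MAX(amount) on the right of the comparison is an aggregate-in-WHERE error

Fix: Put the inner MAX in a scalar subquery

Corrected query:
SELECT MAX(amount) FROM transactions WHERE amount < (SELECT MAX(amount) FROM transactions)

Result:
MAX(amount)
-----------
3273.42    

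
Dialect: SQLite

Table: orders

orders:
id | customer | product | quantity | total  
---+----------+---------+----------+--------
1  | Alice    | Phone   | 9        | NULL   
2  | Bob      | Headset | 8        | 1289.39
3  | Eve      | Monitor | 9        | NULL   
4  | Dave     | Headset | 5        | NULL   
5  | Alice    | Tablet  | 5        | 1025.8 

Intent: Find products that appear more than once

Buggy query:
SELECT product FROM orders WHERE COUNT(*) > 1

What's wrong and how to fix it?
Bug: COUNT(*) is an aggregate and cannot be used in WHERE

Fix: Group first, then use HAVING for the count condition

Corrected query:
SELECT product FROM orders GROUP BY product HAVING COUNT(*) > 1

Result:
product
-------
Headset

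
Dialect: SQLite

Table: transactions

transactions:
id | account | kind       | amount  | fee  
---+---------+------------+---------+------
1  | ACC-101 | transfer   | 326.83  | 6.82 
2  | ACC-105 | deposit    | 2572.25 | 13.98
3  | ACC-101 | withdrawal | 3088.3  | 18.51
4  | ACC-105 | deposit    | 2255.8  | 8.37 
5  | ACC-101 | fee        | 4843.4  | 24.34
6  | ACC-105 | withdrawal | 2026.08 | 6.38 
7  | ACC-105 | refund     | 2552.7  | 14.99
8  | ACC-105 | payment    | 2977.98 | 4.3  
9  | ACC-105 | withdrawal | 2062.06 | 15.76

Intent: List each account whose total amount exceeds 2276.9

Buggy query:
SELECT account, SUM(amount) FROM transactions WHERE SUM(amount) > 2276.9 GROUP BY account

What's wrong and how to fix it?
Bug: Aggregate functions cannot appear in a WHERE clause

Fix: Move the aggregate condition to a HAVING clause

Corrected query:
SELECT account, SUM(amount) FROM transactions GROUP BY account HAVING SUM(amount) > 2276.9

Result:
account | SUM(amount)
--------+------------
ACC-101 | 8258.53    
ACC-105 | 14446.87   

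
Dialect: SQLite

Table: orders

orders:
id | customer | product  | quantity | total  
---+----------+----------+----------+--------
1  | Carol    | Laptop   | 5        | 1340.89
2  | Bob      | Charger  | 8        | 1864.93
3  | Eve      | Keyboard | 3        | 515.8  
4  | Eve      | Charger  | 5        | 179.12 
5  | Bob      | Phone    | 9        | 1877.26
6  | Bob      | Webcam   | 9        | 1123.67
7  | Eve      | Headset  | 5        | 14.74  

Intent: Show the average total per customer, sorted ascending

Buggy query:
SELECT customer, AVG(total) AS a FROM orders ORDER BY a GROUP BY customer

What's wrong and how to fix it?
Bug: GROUP BY must precede ORDER BY

Fix: Reorder: SELECT … FROM … GROUP BY … ORDER BY …

Corrected query:
SELECT customer, AVG(total) AS a FROM orders GROUP BY customer ORDER BY a

Result:
customer | a          
---------+------------
Eve      | 236.553333 
Carol    | 1340.89    
Bob      | 1621.953333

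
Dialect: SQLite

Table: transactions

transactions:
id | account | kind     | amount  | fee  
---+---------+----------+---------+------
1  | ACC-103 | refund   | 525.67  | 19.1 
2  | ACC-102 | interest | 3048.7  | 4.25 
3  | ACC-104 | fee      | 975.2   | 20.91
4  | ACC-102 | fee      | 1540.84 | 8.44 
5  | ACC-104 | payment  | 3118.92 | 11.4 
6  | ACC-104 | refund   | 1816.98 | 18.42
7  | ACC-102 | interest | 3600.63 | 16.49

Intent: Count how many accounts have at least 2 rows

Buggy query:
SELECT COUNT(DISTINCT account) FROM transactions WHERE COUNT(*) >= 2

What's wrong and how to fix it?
Bug: COUNT(*) cannot appear in WHERE; the per-group count doesn't exist yet

Fix: Group first with HAVING COUNT(*) >= 2, then COUNT the resulting groups

Corrected query:
SELECT COUNT(*) FROM (SELECT account FROM transactions GROUP BY account HAVING COUNT(*) >= 2)

Result:
COUNT(*)
--------
2       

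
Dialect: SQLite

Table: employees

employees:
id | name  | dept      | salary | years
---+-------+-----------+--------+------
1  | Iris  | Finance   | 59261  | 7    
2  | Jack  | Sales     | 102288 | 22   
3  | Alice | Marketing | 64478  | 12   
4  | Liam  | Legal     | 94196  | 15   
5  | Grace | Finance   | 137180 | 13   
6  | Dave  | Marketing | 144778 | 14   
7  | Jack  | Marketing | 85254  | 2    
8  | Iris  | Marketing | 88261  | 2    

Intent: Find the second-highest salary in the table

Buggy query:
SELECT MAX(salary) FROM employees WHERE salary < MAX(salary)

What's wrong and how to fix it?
Bug: MAX(salary) on the right of the comparison is an aggregate-in-WHERE error

Fix: Put the inner MAX in a scalar subquery

Corrected query:
SELECT MAX(salary) FROM employees WHERE salary < (SELECT MAX(salary) FROM employees)

Result:
MAX(salary)
-----------
137180     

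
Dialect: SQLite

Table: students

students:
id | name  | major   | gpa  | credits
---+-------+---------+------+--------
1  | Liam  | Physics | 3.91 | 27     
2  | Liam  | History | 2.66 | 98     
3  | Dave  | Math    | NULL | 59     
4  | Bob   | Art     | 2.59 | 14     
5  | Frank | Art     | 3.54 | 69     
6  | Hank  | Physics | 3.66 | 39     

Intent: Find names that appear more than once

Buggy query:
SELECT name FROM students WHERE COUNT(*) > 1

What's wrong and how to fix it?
Bug: WHERE can't reference COUNT(*); aggregates are computed after WHERE

Fix: GROUP BY name, then filter groups with HAVING COUNT(*) > 1

Corrected query:
SELECT name FROM students GROUP BY name HAVING COUNT(*) > 1

Result:
name
----
Liam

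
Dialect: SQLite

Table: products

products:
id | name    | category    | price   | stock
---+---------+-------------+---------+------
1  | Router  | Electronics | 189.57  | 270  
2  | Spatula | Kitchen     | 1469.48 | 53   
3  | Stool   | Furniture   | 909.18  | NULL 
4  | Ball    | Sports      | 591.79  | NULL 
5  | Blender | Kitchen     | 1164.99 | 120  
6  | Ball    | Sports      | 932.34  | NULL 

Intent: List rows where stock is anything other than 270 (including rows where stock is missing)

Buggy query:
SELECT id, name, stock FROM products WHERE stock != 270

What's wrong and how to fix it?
Bug: 'stock != 270' is unknown when stock is NULL, so NULL rows are silently excluded

Fix: Handle NULL separately with IS NULL alongside the inequality

Corrected query:
SELECT id, name, stock FROM products WHERE stock != 270 OR stock IS NULL

Result:
id | name    | stock
---+---------+------
2  | Spatula | 53   
3  | Stool   | NULL 
4  | Ball    | NULL 
5  | Blender | 120  
6  | Ball    | NULL 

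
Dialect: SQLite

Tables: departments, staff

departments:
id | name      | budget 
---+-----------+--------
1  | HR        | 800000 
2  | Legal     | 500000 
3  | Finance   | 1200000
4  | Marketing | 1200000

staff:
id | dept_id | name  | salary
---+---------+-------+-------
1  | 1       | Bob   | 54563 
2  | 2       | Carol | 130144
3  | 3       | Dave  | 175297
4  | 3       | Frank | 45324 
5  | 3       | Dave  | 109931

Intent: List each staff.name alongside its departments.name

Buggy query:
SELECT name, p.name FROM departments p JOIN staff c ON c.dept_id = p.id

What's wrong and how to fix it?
Bug: Both tables have a 'name' column; the unqualified reference is ambiguous

Fix: Qualify the column with its table alias (c.name)

Corrected query:
SELECT c.name, p.name FROM departments p JOIN staff c ON c.dept_id = p.id

Result:
name  | name   
------+--------
Bob   | HR     
Carol | Legal  
Dave  | Finance
Frank | Finance
Dave  | Finance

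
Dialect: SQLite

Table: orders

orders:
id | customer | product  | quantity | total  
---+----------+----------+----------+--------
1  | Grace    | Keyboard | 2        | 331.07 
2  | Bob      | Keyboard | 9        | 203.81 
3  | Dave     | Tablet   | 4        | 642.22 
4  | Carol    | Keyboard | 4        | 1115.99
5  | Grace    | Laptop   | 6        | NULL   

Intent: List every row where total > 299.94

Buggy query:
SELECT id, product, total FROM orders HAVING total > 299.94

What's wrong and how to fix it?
Bug: This is a non-aggregate query (no GROUP BY, no aggregates), so in SQLite the HAVING clause is invalid here; a row-level condition belongs in WHERE

Fix: Replace HAVING with WHERE since the condition applies to individual rows

Corrected query:
SELECT id, product, total FROM orders WHERE total > 299.94

Result:
id | product  | total  
---+----------+--------
1  | Keyboard | 331.07 
3  | Tablet   | 642.22 
4  | Keyboard | 1115.99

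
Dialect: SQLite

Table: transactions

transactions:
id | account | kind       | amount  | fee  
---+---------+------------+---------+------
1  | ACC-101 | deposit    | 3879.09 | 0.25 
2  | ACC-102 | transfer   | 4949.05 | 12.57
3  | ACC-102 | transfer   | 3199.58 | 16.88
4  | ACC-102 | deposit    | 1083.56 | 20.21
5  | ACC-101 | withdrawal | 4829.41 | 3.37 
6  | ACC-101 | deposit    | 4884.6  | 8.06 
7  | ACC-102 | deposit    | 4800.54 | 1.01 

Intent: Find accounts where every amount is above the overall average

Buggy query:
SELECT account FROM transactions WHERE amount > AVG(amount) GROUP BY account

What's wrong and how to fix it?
Bug: AVG() is an aggregate; it can't sit directly in WHERE

Fix: Use a subquery for AVG and a HAVING MIN(...) filter so the condition holds for every row in the group

Corrected query:
SELECT account FROM transactions GROUP BY account HAVING MIN(amount) > (SELECT AVG(amount) FROM transactions)

Result:
(no rows)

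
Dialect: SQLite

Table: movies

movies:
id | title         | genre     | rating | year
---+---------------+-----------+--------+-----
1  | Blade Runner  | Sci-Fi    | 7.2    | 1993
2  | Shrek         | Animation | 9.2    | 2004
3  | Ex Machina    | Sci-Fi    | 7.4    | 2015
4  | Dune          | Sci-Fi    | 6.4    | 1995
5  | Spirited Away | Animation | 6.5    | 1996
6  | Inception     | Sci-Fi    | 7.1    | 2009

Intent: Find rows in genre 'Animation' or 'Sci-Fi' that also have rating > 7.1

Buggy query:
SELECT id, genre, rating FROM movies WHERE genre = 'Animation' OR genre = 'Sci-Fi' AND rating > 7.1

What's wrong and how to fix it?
Bug: Without parentheses, AND is evaluated before OR, so the rating filter only applies to the 'Sci-Fi' branch

Fix: Group the OR with parentheses (or use IN), then AND the threshold

Corrected query:
SELECT id, genre, rating FROM movies WHERE (genre = 'Animation' OR genre = 'Sci-Fi') AND rating > 7.1

Result:
id | genre     | rating
---+-----------+-------
1  | Sci-Fi    | 7.2   
2  | Animation | 9.2   
3  | Sci-Fi    | 7.4   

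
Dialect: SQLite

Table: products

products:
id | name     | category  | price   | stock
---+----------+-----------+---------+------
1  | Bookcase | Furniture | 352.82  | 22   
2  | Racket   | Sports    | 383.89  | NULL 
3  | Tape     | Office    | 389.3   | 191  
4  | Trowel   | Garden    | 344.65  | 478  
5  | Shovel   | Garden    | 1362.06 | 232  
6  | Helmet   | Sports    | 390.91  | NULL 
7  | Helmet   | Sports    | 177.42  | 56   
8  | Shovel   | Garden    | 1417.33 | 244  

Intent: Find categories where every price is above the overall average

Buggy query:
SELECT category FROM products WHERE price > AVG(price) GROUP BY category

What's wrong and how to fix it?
Bug: WHERE evaluates per row before aggregation, so AVG() is unavailable

Fix: Use a subquery for AVG and a HAVING MIN(...) filter so the condition holds for every row in the group

Corrected query:
SELECT category FROM products GROUP BY category HAVING MIN(price) > (SELECT AVG(price) FROM products)

Result:
(no rows)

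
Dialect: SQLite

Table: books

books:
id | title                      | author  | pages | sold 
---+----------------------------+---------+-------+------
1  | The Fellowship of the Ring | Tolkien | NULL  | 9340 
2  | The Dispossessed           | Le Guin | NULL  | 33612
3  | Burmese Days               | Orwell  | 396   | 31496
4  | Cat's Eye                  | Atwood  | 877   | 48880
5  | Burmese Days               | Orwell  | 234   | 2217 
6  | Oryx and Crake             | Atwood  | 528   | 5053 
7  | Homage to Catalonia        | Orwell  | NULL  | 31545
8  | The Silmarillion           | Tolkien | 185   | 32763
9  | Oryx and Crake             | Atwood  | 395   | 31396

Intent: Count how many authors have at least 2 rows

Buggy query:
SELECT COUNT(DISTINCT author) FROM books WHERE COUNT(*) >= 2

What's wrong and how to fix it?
Bug: COUNT(*) cannot appear in WHERE; the per-group count doesn't exist yet

Fix: Group first with HAVING COUNT(*) >= 2, then COUNT the resulting groups

Corrected query:
SELECT COUNT(*) FROM (SELECT author FROM books GROUP BY author HAVING COUNT(*) >= 2)

Result:
COUNT(*)
--------
3       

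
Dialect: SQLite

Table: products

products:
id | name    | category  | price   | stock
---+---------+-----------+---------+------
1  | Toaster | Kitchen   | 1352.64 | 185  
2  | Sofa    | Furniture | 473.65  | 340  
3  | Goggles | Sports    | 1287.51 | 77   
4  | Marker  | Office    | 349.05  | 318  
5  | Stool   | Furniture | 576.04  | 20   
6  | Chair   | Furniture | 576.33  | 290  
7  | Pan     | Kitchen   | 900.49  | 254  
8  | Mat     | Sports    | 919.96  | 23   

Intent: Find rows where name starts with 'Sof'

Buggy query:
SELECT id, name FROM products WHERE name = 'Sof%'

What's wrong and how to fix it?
Bug: '=' compares the literal string including the % character; pattern matching needs LIKE

Fix: Replace '=' with LIKE so 'Sof%' is treated as a pattern

Corrected query:
SELECT id, name FROM products WHERE name LIKE 'Sof%'

Result:
id | name
---+-----
2  | Sofa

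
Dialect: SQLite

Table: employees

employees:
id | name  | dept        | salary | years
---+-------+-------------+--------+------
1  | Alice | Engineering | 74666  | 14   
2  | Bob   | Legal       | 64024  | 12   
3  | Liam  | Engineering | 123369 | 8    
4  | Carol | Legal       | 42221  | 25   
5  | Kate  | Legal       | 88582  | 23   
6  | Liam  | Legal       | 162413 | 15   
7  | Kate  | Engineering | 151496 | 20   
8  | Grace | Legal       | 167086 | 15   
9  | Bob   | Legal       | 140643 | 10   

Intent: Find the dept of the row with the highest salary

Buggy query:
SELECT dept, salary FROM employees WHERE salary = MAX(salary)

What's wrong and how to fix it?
Bug: MAX(salary) is an aggregate and cannot be used directly in WHERE

Fix: Wrap MAX in a scalar subquery so WHERE compares against a single value

Corrected query:
SELECT dept, salary FROM employees WHERE salary = (SELECT MAX(salary) FROM employees)

Result:
dept  | salary
------+-------
Legal | 167086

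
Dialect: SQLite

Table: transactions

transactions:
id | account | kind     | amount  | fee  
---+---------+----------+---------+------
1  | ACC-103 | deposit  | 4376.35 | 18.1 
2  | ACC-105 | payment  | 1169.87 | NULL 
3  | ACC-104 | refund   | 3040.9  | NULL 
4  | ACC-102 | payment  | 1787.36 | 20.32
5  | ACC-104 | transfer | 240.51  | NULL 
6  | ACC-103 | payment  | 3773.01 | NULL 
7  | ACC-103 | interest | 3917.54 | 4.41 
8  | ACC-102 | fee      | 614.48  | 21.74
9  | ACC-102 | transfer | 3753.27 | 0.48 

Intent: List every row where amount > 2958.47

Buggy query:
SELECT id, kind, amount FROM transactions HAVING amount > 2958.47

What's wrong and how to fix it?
Bug: This is a non-aggregate query (no GROUP BY, no aggregates), so in SQLite the HAVING clause is invalid here; a row-level condition belongs in WHERE

Fix: Use WHERE for row-level filtering

Corrected query:
SELECT id, kind, amount FROM transactions WHERE amount > 2958.47

Result:
id | kind     | amount 
---+----------+--------
1  | deposit  | 4376.35
3  | refund   | 3040.9 
6  | payment  | 3773.01
7  | interest | 3917.54
9  | transfer | 3753.27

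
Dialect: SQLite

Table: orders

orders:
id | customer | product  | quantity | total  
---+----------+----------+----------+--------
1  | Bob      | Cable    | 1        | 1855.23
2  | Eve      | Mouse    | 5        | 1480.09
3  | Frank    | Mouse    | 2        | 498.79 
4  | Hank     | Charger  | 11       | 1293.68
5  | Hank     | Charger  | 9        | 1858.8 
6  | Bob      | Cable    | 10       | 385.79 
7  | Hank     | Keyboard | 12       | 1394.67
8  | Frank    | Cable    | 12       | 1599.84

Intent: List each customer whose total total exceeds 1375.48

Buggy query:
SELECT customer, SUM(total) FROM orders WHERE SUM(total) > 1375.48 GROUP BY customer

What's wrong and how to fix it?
Bug: Aggregate functions cannot appear in a WHERE clause

Fix: Move the aggregate condition to a HAVING clause

Corrected query:
SELECT customer, SUM(total) FROM orders GROUP BY customer HAVING SUM(total) > 1375.48

Result:
customer | SUM(total)
---------+-----------
Bob      | 2241.02   
Eve      | 1480.09   
Frank    | 2098.63   
Hank     | 4547.15   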